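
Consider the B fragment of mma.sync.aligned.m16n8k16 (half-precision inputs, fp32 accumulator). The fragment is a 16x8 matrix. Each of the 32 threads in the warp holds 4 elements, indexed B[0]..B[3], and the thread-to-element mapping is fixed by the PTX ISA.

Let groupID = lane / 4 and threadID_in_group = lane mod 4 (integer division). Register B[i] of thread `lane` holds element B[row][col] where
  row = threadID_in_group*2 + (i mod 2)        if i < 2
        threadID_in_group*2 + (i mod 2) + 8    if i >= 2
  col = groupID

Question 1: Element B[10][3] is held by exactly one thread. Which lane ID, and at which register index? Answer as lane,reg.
c: 3->gid=3  r: 10->r8=1,tid=1,i&1=0
L=3*4+1=13  i=1*2+0=2

13,2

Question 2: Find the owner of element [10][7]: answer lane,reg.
29,2

c=7⇒gr=7  r=10⇒Rb=1,th=1,odd=0
L=7*4+1=29  i=1*2+0=2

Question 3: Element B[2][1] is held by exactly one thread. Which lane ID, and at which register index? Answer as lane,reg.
5,0

c=1→G=1  r=2→rhi=0,T=1,p=0
L=1*4+1=5  i=0*2+0=0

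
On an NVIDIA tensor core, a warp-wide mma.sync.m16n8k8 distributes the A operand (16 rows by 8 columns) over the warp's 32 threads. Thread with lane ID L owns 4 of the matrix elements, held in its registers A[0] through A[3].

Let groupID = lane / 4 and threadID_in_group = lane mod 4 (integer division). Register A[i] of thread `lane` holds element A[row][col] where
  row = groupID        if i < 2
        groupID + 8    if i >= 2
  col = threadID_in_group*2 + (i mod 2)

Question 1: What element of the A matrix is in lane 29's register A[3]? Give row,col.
15,3

lane 29⇒29/4=7, 29 mod 4=1
i=3  r:7+8⇒15  c:2·1+1⇒3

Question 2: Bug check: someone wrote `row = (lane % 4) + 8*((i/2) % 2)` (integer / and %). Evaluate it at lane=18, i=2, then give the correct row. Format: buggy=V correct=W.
`(lane % 4) + 8*((i/2) % 2)`[18,2]->10
L=18->g=18>>2=4, t=18&3=2
[2]->row 4+8=12  col 2·2+0=4
row: 10 vs 12

buggy=10 correct=12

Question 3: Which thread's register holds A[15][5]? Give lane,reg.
r=15⇒gr=7,Rb=1  c=5⇒th=2,odd=1
L=7*4+2=30  i=1*2+1=3

30,3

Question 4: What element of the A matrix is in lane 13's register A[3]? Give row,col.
11,3

lane 13→13/4=3, 13 mod 4=1
i=3  r:3+8→11  c:2·1+1→3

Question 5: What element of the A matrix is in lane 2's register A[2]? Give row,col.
8,4

2: gr=0,th=2
[2] (0+8,2*2+0) = (8,4)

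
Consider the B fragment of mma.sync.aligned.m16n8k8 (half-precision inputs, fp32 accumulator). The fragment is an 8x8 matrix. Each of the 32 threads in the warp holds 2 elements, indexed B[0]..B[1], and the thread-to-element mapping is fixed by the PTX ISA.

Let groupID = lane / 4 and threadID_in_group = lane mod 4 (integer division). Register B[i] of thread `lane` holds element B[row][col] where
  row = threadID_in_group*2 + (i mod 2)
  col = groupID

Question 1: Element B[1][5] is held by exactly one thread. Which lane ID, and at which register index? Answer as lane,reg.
20,1

c=5->g=5  r=1->t=0,b0=1
L=5*4+0=20  i=1=1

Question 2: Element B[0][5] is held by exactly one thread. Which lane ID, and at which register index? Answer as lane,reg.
c=5->g=5  r=0->t=0,b0=0
L=5*4+0=20  i=0=0

20,0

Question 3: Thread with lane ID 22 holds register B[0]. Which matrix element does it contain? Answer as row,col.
22: g=5,t=2
[0] (2*2+0,5) = (4,5)

4,5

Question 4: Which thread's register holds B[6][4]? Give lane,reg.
c=4⇒gr=4  r=6⇒th=3,odd=0
L=4*4+3=19  i=0=0

19,0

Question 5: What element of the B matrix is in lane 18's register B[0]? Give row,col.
4,4

lane 18: gr=4 (18/4), th=2 (18%4)
i=0: r=2*2+0=4, c=gr=4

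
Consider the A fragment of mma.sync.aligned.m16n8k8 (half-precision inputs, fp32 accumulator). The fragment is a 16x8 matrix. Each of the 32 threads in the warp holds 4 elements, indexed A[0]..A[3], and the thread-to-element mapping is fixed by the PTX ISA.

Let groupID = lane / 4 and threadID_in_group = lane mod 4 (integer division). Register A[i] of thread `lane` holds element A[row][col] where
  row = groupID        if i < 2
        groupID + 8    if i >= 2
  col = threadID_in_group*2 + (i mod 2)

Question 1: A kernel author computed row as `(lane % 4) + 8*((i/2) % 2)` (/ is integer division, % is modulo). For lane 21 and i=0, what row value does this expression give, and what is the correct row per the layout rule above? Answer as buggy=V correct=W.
`(lane % 4) + 8*((i/2) % 2)`[21,0]->1
21: g=5,t=1
[0] (5+0,1*2+0) = (5,2)
row: 1 vs 5

buggy=1 correct=5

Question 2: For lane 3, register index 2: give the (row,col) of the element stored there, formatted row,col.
8,6

lane 3⇒3/4=0, 3 mod 4=3
i=2  r:0+8⇒8  c:2·3+0⇒6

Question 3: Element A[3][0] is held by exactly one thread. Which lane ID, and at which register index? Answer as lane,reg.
12,0

r: 3->gid=3,r8=0  c: 0->tid=0,i&1=0
L=3*4+0=12  i=0*2+0=0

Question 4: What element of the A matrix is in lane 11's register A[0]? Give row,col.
lane 11: g=2 (11/4), t=3 (11%4)
i=0: r=2+0=2, c=3*2+0=6

2,6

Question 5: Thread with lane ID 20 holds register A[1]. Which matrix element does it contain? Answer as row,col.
5,1

20: gr=5,th=0
[1] (5+0,0*2+1) = (5,1)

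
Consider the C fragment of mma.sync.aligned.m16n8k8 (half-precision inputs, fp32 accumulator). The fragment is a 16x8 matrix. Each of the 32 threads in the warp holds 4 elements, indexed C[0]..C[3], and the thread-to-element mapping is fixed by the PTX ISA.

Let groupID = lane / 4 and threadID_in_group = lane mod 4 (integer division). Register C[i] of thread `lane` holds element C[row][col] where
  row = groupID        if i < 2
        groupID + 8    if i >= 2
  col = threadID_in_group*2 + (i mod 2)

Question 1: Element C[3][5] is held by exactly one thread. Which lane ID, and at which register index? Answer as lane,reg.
14,1

r:3=>grp=3,rB=0  c:5=>tig=2,lo=1
L=3*4+2=14  i=0*2+1=1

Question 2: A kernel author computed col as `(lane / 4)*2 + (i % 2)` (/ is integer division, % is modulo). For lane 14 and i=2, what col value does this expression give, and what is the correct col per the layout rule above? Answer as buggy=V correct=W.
buggy=6 correct=4

`(lane / 4)*2 + (i % 2)`[14,2]->6
14: gid=3,tid=2
[2] (3+8,2*2+0) = (11,4)
col: 6 vs 4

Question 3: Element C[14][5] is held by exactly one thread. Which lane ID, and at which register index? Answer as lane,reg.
26,3

r=14->g=6,rb=1  c=5->t=2,b0=1
L=6*4+2=26  i=1*2+1=3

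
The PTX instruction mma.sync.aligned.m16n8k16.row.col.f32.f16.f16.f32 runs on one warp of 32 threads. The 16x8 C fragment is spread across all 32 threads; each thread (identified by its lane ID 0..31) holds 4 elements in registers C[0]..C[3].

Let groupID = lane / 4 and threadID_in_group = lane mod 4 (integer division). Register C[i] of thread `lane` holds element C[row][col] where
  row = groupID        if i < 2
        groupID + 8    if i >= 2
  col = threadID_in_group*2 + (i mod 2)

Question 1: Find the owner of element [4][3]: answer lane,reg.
r: 4->gid=4,r8=0  c: 3->tid=1,i&1=1
L=4*4+1=17  i=0*2+1=1

17,1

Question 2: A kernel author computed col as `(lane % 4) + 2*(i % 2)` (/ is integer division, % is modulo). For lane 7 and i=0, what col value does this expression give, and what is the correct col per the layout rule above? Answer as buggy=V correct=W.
buggy=3 correct=6

`(lane % 4) + 2*(i % 2)`[7,0]→3
7: G=1,T=3
[0] (1+0,3*2+0) = (1,6)
col: 3 vs 6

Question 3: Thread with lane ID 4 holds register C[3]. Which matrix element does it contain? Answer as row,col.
lane 4: grp=1 (4/4), tig=0 (4%4)
i=3: r=1+8=9, c=0*2+1=1

9,1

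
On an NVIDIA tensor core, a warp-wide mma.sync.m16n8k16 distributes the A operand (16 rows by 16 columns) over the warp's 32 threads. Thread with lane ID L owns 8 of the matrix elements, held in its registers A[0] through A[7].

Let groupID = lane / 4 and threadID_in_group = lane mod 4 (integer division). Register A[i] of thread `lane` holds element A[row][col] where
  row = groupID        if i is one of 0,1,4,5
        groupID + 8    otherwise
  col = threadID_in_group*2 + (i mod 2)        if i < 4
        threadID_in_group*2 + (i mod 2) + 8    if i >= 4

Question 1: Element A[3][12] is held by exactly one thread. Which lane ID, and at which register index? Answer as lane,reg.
r=3->g=3,rb=0  c=12->cb=1,t=2,b0=0
L=3*4+2=14  i=1*4+0*2+0=4

14,4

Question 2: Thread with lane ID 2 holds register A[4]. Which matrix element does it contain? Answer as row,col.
lane 2: grp=0 (2/4), tig=2 (2%4)
i=4: r=0+0=0, c=2*2+0+8=12

0,12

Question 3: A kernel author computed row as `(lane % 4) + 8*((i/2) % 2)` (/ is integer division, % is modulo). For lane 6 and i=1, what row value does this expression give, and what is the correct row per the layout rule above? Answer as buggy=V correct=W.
`(lane % 4) + 8*((i/2) % 2)`[6,1]⇒2
L=6⇒gr=6>>2=1, th=6&3=2
[1]⇒row 1+0=1  col 2·2+1+0=5
row: 2 vs 1

buggy=2 correct=1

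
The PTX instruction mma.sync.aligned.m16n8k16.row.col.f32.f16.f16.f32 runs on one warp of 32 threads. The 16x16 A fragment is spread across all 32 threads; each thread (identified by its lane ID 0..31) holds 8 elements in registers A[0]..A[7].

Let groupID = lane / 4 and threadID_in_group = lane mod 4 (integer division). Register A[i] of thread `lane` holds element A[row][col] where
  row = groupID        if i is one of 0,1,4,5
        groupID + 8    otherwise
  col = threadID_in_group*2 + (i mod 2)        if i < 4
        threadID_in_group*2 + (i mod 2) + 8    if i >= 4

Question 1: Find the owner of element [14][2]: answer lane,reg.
25,2

r=14→G=6,rhi=1  c=2→chi=0,T=1,p=0
L=6*4+1=25  i=0*4+1*2+0=2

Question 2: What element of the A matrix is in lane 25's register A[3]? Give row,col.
lane 25=>25/4=6, 25 mod 4=1
i=3  r:6+8=>14  c:2·1+1+0=>3

14,3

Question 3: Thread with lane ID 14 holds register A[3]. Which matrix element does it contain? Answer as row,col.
11,5

lane 14: g=3 (14/4), t=2 (14%4)
i=3: r=3+8=11, c=2*2+1+0=5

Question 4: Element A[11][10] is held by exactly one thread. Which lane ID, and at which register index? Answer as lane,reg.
13,6

r=11->g=3,rb=1  c=10->cb=1,t=1,b0=0
L=3*4+1=13  i=1*4+1*2+0=6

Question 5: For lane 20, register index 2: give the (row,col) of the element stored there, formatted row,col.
13,0

L=20→G=20>>2=5, T=20&3=0
[2]→row 5+8=13  col 0·2+0+0=0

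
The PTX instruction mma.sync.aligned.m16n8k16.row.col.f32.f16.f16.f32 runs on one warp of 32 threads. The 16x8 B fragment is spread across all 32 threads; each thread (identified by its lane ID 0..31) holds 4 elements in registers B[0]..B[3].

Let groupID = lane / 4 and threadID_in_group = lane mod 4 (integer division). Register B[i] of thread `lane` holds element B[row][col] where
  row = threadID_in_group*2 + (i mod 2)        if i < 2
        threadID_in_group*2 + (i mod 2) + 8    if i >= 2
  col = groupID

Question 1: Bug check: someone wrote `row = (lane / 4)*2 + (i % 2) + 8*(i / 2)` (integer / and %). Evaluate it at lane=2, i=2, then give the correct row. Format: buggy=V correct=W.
`(lane / 4)*2 + (i % 2) + 8*(i / 2)`[2,2]->8
lane 2->2/4=0, 2 mod 4=2
i=2  r:2·2+0+8->12  c:0
row: 8 vs 12

buggy=8 correct=12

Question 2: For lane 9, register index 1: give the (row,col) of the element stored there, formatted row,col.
L=9->gid=9>>2=2, tid=9&3=1
[1]->row 1·2+1+0=3  col gid=2

3,2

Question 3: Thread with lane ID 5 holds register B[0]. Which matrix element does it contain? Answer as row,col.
2,1

5: grp=1,tig=1
[0] (1*2+0+0,1) = (2,1)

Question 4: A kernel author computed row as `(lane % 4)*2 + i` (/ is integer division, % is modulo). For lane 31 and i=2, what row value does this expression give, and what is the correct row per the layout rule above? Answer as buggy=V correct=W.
`(lane % 4)*2 + i`[31,2]→8
lane 31→31/4=7, 31 mod 4=3
i=2  r:2·3+0+8→14  c:7
row: 8 vs 14

buggy=8 correct=14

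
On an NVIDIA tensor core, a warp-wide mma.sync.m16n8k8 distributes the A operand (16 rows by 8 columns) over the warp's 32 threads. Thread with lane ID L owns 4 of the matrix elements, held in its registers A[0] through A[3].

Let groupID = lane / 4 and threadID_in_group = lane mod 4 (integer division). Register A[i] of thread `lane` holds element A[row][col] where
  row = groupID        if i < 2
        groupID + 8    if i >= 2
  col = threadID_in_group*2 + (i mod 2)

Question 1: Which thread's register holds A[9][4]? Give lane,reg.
r:9=>grp=1,rB=1  c:4=>tig=2,lo=0
L=1*4+2=6  i=1*2+0=2

6,2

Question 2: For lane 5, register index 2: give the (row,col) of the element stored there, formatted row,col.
9,2

lane 5: gr=1 (5/4), th=1 (5%4)
i=2: r=1+8=9, c=1*2+0=2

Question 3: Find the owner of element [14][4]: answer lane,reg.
r=14→G=6,rhi=1  c=4→T=2,p=0
L=6*4+2=26  i=1*2+0=2

26,2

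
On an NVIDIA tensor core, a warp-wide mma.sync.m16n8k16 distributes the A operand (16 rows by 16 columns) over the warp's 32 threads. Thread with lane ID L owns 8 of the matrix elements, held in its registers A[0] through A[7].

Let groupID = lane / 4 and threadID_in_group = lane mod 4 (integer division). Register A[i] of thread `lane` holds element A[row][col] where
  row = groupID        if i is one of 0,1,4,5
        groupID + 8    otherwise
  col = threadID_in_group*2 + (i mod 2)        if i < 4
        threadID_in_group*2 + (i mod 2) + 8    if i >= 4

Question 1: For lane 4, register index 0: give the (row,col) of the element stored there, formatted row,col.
L=4=>grp=4>>2=1, tig=4&3=0
[0]=>row 1+0=1  col 0·2+0+0=0

1,0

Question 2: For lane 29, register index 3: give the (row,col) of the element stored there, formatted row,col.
15,3

29: gid=7,tid=1
[3] (7+8,1*2+1+0) = (15,3)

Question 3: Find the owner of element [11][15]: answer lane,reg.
r=11→G=3,rhi=1  c=15→chi=1,T=3,p=1
L=3*4+3=15  i=1*4+1*2+1=7

15,7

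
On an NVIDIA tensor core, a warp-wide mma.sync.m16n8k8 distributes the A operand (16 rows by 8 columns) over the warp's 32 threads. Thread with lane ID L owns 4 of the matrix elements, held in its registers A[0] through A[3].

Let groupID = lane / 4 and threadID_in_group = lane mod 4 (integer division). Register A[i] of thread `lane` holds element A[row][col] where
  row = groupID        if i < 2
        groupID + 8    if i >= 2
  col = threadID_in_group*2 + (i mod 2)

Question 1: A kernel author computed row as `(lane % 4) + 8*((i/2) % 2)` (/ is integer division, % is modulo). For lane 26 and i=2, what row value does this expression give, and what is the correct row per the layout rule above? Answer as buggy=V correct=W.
`(lane % 4) + 8*((i/2) % 2)`[26,2]→10
lane 26: G=6 (26/4), T=2 (26%4)
i=2: r=6+8=14, c=2*2+0=4
row: 10 vs 14

buggy=10 correct=14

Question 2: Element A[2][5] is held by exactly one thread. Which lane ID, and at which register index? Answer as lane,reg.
r: 2->gid=2,r8=0  c: 5->tid=2,i&1=1
L=2*4+2=10  i=0*2+1=1

10,1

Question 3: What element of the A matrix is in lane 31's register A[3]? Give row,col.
L=31->gid=31>>2=7, tid=31&3=3
[3]->row 7+8=15  col 3·2+1=7

15,7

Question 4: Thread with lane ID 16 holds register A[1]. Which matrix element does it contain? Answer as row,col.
4,1

16: gid=4,tid=0
[1] (4+0,0*2+1) = (4,1)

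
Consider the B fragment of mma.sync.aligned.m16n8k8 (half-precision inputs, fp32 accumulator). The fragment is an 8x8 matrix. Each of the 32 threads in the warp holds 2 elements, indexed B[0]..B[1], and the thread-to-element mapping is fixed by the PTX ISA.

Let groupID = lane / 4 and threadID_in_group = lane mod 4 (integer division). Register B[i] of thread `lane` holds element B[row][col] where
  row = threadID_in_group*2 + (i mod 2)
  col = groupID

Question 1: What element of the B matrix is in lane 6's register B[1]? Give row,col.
5,1

6: gr=1,th=2
[1] (2*2+1,1) = (5,1)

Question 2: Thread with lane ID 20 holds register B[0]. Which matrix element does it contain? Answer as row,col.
lane 20: grp=5 (20/4), tig=0 (20%4)
i=0: r=0*2+0=0, c=grp=5

0,5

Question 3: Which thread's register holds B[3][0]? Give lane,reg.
c=0->g=0  r=3->t=1,b0=1
L=0*4+1=1  i=1=1

1,1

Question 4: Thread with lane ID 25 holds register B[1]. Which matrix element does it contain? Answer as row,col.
L=25→G=25>>2=6, T=25&3=1
[1]→row 1·2+1=3  col G=6

3,6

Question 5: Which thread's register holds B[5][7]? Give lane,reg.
c: 7->gid=7  r: 5->tid=2,i&1=1
L=7*4+2=30  i=1=1

30,1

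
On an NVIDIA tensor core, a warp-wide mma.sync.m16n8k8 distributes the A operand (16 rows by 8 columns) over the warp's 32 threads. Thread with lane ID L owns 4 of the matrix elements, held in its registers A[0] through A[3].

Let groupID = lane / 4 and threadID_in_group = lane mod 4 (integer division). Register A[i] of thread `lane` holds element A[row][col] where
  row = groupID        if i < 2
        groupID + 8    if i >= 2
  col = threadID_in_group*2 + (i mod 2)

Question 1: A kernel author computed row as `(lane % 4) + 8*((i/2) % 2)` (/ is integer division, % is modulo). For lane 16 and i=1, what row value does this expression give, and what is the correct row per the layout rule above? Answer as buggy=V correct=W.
`(lane % 4) + 8*((i/2) % 2)`[16,1]->0
lane 16: gid=4 (16/4), tid=0 (16%4)
i=1: r=4+0=4, c=0*2+1=1
row: 0 vs 4

buggy=0 correct=4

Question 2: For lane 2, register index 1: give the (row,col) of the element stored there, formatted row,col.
lane 2⇒2/4=0, 2 mod 4=2
i=1  r:0+0⇒0  c:2·2+1⇒5

0,5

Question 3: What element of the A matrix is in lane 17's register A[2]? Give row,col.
lane 17=>17/4=4, 17 mod 4=1
i=2  r:4+8=>12  c:2·1+0=>2

12,2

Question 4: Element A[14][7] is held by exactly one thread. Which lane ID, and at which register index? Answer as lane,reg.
27,3

r: 14->gid=6,r8=1  c: 7->tid=3,i&1=1
L=6*4+3=27  i=1*2+1=3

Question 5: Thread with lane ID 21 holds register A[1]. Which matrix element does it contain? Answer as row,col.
5,3

L=21→G=21>>2=5, T=21&3=1
[1]→row 5+0=5  col 1·2+1=3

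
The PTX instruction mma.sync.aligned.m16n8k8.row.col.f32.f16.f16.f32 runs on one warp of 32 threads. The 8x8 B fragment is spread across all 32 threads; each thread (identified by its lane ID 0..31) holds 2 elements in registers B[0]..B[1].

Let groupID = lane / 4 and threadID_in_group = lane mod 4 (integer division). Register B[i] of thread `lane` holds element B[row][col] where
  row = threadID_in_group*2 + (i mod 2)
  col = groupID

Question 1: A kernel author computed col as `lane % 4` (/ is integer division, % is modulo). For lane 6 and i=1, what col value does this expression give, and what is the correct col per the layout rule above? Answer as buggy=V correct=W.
buggy=2 correct=1

`lane % 4`[6,1]⇒2
L=6⇒gr=6>>2=1, th=6&3=2
[1]⇒row 2·2+1=5  col gr=1
col: 2 vs 1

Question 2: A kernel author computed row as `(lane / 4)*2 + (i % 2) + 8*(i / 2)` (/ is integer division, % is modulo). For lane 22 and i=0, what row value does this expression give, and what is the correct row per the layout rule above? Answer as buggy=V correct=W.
`(lane / 4)*2 + (i % 2) + 8*(i / 2)`[22,0]=>10
lane 22: grp=5 (22/4), tig=2 (22%4)
i=0: r=2*2+0=4, c=grp=5
row: 10 vs 4

buggy=10 correct=4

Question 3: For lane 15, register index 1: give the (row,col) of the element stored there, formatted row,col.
7,3

lane 15⇒15/4=3, 15 mod 4=3
i=1  r:2·3+1⇒7  c:3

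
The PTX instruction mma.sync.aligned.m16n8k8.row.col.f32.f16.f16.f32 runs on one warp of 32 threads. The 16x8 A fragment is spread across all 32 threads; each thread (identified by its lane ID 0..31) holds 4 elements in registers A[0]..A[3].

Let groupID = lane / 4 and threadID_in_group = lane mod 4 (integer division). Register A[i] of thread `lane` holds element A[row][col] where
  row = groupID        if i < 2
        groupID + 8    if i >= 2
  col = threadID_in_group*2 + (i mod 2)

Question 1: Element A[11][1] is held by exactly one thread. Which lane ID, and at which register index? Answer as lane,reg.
r=11->g=3,rb=1  c=1->t=0,b0=1
L=3*4+0=12  i=1*2+1=3

12,3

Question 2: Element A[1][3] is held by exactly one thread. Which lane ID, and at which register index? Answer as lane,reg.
5,1

r: 1->gid=1,r8=0  c: 3->tid=1,i&1=1
L=1*4+1=5  i=0*2+1=1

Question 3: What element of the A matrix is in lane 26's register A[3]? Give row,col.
14,5

lane 26: gid=6 (26/4), tid=2 (26%4)
i=3: r=6+8=14, c=2*2+1=5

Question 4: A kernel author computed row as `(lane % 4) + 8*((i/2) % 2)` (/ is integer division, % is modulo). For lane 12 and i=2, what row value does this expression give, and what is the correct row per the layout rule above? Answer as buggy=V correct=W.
`(lane % 4) + 8*((i/2) % 2)`[12,2]=>8
L=12=>grp=12>>2=3, tig=12&3=0
[2]=>row 3+8=11  col 0·2+0=0
row: 8 vs 11

buggy=8 correct=11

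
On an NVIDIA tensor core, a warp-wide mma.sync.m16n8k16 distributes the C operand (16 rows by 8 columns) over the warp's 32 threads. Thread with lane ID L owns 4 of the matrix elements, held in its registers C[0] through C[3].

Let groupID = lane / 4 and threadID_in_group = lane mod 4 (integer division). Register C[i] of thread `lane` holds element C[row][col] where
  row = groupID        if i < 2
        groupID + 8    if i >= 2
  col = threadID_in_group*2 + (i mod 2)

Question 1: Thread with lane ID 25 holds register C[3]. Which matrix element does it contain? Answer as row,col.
L=25->g=25>>2=6, t=25&3=1
[3]->row 6+8=14  col 1·2+1=3

14,3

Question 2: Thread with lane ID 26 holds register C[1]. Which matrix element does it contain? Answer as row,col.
6,5

lane 26->26/4=6, 26 mod 4=2
i=1  r:6+0->6  c:2·2+1->5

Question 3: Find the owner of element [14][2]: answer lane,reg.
25,2

r:14=>grp=6,rB=1  c:2=>tig=1,lo=0
L=6*4+1=25  i=1*2+0=2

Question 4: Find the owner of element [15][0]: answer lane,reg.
28,2

r=15->g=7,rb=1  c=0->t=0,b0=0
L=7*4+0=28  i=1*2+0=2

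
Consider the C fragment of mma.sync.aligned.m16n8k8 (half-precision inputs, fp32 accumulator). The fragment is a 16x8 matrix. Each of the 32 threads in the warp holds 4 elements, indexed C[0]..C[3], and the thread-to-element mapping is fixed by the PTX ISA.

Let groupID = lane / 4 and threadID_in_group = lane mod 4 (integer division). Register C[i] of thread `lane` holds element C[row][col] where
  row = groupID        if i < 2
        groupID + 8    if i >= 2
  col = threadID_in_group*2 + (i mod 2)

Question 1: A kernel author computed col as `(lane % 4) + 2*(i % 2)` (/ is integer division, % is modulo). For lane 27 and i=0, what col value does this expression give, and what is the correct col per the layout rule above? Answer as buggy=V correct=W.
buggy=3 correct=6

`(lane % 4) + 2*(i % 2)`[27,0]->3
lane 27->27/4=6, 27 mod 4=3
i=0  r:6+0->6  c:2·3+0->6
col: 3 vs 6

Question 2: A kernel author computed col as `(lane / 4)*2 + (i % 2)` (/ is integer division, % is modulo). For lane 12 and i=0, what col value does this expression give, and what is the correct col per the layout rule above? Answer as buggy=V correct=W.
buggy=6 correct=0

`(lane / 4)*2 + (i % 2)`[12,0]⇒6
12: gr=3,th=0
[0] (3+0,0*2+0) = (3,0)
col: 6 vs 0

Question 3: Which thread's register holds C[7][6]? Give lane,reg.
r=7⇒gr=7,Rb=0  c=6⇒th=3,odd=0
L=7*4+3=31  i=0*2+0=0

31,0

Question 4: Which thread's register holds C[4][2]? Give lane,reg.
17,0

r=4→G=4,rhi=0  c=2→T=1,p=0
L=4*4+1=17  i=0*2+0=0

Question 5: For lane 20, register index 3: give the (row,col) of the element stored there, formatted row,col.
lane 20: gid=5 (20/4), tid=0 (20%4)
i=3: r=5+8=13, c=0*2+1=1

13,1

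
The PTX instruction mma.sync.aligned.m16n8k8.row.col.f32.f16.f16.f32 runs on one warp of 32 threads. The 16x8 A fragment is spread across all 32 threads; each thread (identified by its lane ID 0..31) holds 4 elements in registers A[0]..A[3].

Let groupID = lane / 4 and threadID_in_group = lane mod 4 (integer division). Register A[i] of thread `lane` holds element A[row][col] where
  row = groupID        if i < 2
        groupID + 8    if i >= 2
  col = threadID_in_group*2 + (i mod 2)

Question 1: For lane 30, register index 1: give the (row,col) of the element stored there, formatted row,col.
lane 30->30/4=7, 30 mod 4=2
i=1  r:7+0->7  c:2·2+1->5

7,5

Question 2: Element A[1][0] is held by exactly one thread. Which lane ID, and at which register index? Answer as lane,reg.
4,0

r=1->g=1,rb=0  c=0->t=0,b0=0
L=1*4+0=4  i=0*2+0=0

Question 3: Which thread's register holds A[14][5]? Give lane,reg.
r=14->g=6,rb=1  c=5->t=2,b0=1
L=6*4+2=26  i=1*2+1=3

26,3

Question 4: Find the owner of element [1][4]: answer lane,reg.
6,0

r=1⇒gr=1,Rb=0  c=4⇒th=2,odd=0
L=1*4+2=6  i=0*2+0=0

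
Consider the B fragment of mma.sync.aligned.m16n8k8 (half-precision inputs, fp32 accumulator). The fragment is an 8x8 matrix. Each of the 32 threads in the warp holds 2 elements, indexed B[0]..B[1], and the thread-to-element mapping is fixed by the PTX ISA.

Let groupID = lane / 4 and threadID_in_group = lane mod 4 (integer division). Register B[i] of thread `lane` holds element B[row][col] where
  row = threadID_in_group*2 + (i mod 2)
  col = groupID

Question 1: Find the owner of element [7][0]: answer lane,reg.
3,1

c=0->g=0  r=7->t=3,b0=1
L=0*4+3=3  i=1=1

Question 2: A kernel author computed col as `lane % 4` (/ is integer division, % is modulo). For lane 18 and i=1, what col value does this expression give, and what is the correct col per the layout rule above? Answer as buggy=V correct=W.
`lane % 4`[18,1]->2
lane 18: g=4 (18/4), t=2 (18%4)
i=1: r=2*2+1=5, c=g=4
col: 2 vs 4

buggy=2 correct=4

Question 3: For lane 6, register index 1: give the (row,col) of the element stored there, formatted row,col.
5,1

L=6⇒gr=6>>2=1, th=6&3=2
[1]⇒row 2·2+1=5  col gr=1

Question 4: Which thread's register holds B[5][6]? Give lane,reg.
26,1

c=6→G=6  r=5→T=2,p=1
L=6*4+2=26  i=1=1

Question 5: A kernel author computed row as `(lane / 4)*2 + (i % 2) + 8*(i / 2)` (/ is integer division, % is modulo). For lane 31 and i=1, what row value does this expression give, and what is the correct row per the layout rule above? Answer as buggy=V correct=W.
`(lane / 4)*2 + (i % 2) + 8*(i / 2)`[31,1]=>15
lane 31: grp=7 (31/4), tig=3 (31%4)
i=1: r=3*2+1=7, c=grp=7
row: 15 vs 7

buggy=15 correct=7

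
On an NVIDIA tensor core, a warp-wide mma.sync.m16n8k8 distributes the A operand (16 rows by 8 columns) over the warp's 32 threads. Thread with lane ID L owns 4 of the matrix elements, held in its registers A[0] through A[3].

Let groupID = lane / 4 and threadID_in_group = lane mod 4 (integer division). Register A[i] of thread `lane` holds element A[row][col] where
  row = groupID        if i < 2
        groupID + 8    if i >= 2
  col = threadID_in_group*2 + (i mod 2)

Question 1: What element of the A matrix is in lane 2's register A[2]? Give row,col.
lane 2: gid=0 (2/4), tid=2 (2%4)
i=2: r=0+8=8, c=2*2+0=4

8,4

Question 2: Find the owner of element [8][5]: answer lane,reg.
r=8⇒gr=0,Rb=1  c=5⇒th=2,odd=1
L=0*4+2=2  i=1*2+1=3

2,3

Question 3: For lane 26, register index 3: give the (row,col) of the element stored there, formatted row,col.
L=26→G=26>>2=6, T=26&3=2
[3]→row 6+8=14  col 2·2+1=5

14,5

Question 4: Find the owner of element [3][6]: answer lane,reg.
r=3→G=3,rhi=0  c=6→T=3,p=0
L=3*4+3=15  i=0*2+0=0

15,0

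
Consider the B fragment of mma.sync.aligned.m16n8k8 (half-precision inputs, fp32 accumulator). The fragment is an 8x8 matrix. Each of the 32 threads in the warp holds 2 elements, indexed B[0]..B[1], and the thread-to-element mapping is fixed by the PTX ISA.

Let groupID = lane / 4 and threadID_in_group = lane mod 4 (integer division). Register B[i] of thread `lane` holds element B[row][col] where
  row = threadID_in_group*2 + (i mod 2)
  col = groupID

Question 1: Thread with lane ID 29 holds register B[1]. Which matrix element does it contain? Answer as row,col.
lane 29→29/4=7, 29 mod 4=1
i=1  r:2·1+1→3  c:7

3,7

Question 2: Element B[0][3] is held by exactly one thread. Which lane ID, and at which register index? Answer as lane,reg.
12,0

c=3->g=3  r=0->t=0,b0=0
L=3*4+0=12  i=0=0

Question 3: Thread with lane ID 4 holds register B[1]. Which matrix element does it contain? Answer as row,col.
lane 4->4/4=1, 4 mod 4=0
i=1  r:2·0+1->1  c:1

1,1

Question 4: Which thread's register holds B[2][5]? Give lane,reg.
21,0

c=5->g=5  r=2->t=1,b0=0
L=5*4+1=21  i=0=0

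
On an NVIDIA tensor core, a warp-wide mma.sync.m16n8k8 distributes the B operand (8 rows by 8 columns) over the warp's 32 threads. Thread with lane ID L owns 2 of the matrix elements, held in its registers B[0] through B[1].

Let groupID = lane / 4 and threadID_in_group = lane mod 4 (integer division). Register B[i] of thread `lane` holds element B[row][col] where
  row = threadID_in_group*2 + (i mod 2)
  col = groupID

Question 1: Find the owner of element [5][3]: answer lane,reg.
14,1

c=3→G=3  r=5→T=2,p=1
L=3*4+2=14  i=1=1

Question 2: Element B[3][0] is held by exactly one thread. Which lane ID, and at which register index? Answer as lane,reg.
c=0⇒gr=0  r=3⇒th=1,odd=1
L=0*4+1=1  i=1=1

1,1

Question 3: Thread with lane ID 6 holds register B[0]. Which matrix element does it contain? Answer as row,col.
4,1

6: g=1,t=2
[0] (2*2+0,1) = (4,1)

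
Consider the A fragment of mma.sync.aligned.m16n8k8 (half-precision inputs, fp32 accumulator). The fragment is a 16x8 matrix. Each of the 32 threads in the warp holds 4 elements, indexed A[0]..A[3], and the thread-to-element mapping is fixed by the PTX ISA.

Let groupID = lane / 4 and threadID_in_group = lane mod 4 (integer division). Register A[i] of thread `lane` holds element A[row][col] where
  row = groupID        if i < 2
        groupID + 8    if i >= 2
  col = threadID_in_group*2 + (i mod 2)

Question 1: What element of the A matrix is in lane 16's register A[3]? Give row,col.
lane 16: G=4 (16/4), T=0 (16%4)
i=3: r=4+8=12, c=0*2+1=1

12,1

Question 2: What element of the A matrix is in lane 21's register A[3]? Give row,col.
13,3

21: grp=5,tig=1
[3] (5+8,1*2+1) = (13,3)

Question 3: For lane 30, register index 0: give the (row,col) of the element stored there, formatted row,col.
7,4

30: grp=7,tig=2
[0] (7+0,2*2+0) = (7,4)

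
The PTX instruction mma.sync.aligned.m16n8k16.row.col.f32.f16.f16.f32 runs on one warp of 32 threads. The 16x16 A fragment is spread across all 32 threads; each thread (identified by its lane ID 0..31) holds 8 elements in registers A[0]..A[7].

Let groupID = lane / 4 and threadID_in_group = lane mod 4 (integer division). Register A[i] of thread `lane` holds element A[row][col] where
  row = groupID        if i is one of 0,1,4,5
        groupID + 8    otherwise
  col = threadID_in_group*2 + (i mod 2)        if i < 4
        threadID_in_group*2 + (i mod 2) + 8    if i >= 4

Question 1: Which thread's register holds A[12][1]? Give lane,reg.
16,3

r=12→G=4,rhi=1  c=1→chi=0,T=0,p=1
L=4*4+0=16  i=0*4+1*2+1=3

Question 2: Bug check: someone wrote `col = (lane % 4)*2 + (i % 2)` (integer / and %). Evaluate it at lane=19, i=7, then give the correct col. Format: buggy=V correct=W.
buggy=7 correct=15

`(lane % 4)*2 + (i % 2)`[19,7]→7
L=19→G=19>>2=4, T=19&3=3
[7]→row 4+8=12  col 3·2+1+8=15
col: 7 vs 15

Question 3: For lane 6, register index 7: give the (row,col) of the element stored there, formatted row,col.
9,13

L=6⇒gr=6>>2=1, th=6&3=2
[7]⇒row 1+8=9  col 2·2+1+8=13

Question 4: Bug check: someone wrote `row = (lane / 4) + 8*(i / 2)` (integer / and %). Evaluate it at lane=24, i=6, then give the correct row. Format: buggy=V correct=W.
buggy=30 correct=14

`(lane / 4) + 8*(i / 2)`[24,6]->30
L=24->gid=24>>2=6, tid=24&3=0
[6]->row 6+8=14  col 0·2+0+8=8
row: 30 vs 14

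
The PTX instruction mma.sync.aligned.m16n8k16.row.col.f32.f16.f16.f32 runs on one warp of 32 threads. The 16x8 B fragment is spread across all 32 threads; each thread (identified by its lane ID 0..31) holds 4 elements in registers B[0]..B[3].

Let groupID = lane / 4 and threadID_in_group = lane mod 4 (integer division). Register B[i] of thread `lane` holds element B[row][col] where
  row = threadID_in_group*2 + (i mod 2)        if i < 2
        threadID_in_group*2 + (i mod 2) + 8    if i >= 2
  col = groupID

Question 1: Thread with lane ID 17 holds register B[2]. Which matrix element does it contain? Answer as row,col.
lane 17: gid=4 (17/4), tid=1 (17%4)
i=2: r=1*2+0+8=10, c=gid=4

10,4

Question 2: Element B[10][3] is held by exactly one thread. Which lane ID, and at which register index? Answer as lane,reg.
13,2

c: 3->gid=3  r: 10->r8=1,tid=1,i&1=0
L=3*4+1=13  i=1*2+0=2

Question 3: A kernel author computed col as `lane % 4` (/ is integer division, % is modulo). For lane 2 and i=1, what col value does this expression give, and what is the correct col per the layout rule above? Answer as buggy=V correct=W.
buggy=2 correct=0

`lane % 4`[2,1]=>2
lane 2: grp=0 (2/4), tig=2 (2%4)
i=1: r=2*2+1+0=5, c=grp=0
col: 2 vs 0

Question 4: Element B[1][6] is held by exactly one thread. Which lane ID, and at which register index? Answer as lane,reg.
c: 6->gid=6  r: 1->r8=0,tid=0,i&1=1
L=6*4+0=24  i=0*2+1=1

24,1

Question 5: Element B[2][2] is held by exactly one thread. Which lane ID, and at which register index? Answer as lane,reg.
c: 2->gid=2  r: 2->r8=0,tid=1,i&1=0
L=2*4+1=9  i=0*2+0=0

9,0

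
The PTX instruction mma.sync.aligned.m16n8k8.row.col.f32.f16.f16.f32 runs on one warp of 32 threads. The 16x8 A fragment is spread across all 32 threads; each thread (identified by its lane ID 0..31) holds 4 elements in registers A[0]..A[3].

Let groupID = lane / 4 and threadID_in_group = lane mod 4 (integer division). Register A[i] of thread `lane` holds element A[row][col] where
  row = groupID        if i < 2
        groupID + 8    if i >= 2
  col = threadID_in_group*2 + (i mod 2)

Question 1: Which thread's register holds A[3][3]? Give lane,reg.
13,1

r: 3->gid=3,r8=0  c: 3->tid=1,i&1=1
L=3*4+1=13  i=0*2+1=1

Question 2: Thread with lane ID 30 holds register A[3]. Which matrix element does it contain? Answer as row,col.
15,5

L=30=>grp=30>>2=7, tig=30&3=2
[3]=>row 7+8=15  col 2·2+1=5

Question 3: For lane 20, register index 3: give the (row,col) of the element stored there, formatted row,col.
20: g=5,t=0
[3] (5+8,0*2+1) = (13,1)

13,1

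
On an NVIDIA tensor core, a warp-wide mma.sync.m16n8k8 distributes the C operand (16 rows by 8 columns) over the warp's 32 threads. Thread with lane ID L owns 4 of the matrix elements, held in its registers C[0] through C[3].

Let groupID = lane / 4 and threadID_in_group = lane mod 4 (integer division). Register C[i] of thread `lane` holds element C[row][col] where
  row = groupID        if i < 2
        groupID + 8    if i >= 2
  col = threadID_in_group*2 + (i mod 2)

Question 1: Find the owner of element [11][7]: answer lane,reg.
r=11->g=3,rb=1  c=7->t=3,b0=1
L=3*4+3=15  i=1*2+1=3

15,3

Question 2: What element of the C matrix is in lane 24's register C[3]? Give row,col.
14,1

lane 24: grp=6 (24/4), tig=0 (24%4)
i=3: r=6+8=14, c=0*2+1=1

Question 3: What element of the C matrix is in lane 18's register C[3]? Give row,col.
12,5

18: gid=4,tid=2
[3] (4+8,2*2+1) = (12,5)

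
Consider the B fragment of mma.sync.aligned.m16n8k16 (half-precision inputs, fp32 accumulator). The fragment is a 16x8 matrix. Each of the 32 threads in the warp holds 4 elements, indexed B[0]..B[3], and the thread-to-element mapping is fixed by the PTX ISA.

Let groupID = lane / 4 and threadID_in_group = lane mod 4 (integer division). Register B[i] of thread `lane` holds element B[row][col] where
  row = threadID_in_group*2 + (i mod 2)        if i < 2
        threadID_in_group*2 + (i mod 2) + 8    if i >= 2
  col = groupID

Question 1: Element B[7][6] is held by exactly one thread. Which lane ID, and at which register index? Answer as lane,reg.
27,1

c=6→G=6  r=7→rhi=0,T=3,p=1
L=6*4+3=27  i=0*2+1=1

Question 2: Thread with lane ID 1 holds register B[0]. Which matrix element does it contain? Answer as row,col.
2,0

1: g=0,t=1
[0] (1*2+0+0,0) = (2,0)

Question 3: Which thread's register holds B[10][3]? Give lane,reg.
13,2

c=3->g=3  r=10->rb=1,t=1,b0=0
L=3*4+1=13  i=1*2+0=2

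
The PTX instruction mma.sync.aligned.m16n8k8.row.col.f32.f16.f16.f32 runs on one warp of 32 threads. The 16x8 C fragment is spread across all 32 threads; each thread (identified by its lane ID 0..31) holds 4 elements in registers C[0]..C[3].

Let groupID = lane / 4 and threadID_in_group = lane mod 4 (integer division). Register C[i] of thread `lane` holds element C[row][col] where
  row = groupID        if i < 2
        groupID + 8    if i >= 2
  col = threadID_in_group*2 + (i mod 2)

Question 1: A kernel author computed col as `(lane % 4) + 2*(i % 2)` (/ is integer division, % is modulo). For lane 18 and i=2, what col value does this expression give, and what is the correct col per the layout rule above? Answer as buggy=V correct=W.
`(lane % 4) + 2*(i % 2)`[18,2]->2
18: gid=4,tid=2
[2] (4+8,2*2+0) = (12,4)
col: 2 vs 4

buggy=2 correct=4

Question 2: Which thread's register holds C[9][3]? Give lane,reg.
5,3

r: 9->gid=1,r8=1  c: 3->tid=1,i&1=1
L=1*4+1=5  i=1*2+1=3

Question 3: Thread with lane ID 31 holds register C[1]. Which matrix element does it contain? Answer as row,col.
L=31⇒gr=31>>2=7, th=31&3=3
[1]⇒row 7+0=7  col 3·2+1=7

7,7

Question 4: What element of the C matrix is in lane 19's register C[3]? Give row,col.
12,7

L=19⇒gr=19>>2=4, th=19&3=3
[3]⇒row 4+8=12  col 3·2+1=7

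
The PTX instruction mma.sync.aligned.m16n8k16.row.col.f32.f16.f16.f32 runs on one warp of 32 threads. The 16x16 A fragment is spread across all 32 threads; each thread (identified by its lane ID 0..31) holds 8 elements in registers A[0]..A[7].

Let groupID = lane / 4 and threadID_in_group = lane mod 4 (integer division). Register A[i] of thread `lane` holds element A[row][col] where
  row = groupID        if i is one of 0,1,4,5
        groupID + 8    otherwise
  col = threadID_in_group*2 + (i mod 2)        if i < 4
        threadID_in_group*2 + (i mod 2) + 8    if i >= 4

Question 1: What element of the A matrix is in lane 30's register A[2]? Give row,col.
15,4

lane 30->30/4=7, 30 mod 4=2
i=2  r:7+8->15  c:2·2+0+0->4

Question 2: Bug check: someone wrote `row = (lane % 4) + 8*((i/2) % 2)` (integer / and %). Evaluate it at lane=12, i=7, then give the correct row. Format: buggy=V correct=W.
`(lane % 4) + 8*((i/2) % 2)`[12,7]->8
12: gid=3,tid=0
[7] (3+8,0*2+1+8) = (11,9)
row: 8 vs 11

buggy=8 correct=11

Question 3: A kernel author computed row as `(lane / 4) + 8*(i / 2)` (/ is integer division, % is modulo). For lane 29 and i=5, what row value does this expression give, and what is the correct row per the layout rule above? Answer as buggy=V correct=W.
buggy=23 correct=7

`(lane / 4) + 8*(i / 2)`[29,5]->23
29: g=7,t=1
[5] (7+0,1*2+1+8) = (7,11)
row: 23 vs 7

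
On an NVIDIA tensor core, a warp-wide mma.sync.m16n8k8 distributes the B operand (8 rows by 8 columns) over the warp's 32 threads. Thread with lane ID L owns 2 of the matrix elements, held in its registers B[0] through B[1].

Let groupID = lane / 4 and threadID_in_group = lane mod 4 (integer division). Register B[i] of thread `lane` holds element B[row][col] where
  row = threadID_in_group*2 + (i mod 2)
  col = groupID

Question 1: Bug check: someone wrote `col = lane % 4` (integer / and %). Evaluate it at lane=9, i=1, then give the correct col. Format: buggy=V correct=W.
buggy=1 correct=2

`lane % 4`[9,1]=>1
lane 9: grp=2 (9/4), tig=1 (9%4)
i=1: r=1*2+1=3, c=grp=2
col: 1 vs 2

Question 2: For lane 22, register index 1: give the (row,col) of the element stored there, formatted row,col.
22: grp=5,tig=2
[1] (2*2+1,5) = (5,5)

5,5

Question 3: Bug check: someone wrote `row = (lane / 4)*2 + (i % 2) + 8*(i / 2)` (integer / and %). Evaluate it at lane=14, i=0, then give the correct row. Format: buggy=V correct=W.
`(lane / 4)*2 + (i % 2) + 8*(i / 2)`[14,0]->6
L=14->gid=14>>2=3, tid=14&3=2
[0]->row 2·2+0=4  col gid=3
row: 6 vs 4

buggy=6 correct=4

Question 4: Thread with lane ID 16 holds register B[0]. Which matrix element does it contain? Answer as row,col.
L=16⇒gr=16>>2=4, th=16&3=0
[0]⇒row 0·2+0=0  col gr=4

0,4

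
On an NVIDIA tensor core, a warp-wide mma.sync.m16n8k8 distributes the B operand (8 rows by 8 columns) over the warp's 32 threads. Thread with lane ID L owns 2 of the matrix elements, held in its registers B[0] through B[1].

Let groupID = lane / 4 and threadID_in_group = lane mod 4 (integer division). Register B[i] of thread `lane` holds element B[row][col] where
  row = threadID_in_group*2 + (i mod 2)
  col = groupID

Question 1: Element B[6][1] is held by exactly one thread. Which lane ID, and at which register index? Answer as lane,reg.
c=1→G=1  r=6→T=3,p=0
L=1*4+3=7  i=0=0

7,0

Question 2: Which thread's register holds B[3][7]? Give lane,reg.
c: 7->gid=7  r: 3->tid=1,i&1=1
L=7*4+1=29  i=1=1

29,1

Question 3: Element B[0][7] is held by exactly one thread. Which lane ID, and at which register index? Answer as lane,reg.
c=7->g=7  r=0->t=0,b0=0
L=7*4+0=28  i=0=0

28,0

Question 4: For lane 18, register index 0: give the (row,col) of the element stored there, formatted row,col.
18: g=4,t=2
[0] (2*2+0,4) = (4,4)

4,4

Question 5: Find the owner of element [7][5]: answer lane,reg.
23,1

c=5→G=5  r=7→T=3,p=1
L=5*4+3=23  i=1=1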